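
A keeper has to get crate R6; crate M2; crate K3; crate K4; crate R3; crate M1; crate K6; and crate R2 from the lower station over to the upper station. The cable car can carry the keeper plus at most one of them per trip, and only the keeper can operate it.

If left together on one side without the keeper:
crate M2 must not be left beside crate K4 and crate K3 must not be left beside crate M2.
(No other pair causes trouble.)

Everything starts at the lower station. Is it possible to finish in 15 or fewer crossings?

No

Counting alone: the keeper can take at most 1 across per trip to the upper station, so moving all 8 needs at least 8 loaded trips out, with a return between consecutive ones — at least 15 crossings.
The safety rule pushes this higher. Following every safe sequence of crossings, the most of the 8 that can be at the upper station as the cable car arrives there on crossing 15 is 7 — never all 8.
So the move cannot be finished within 15 crossings. (The shortest complete plan takes 17:)
1. Keeper goes to the upper station with crate M2.  [the lower station: crate K3, crate K4, crate K6, crate M1, crate R2, crate R3, crate R6 | the upper station: crate M2]
2. Keeper goes back to the lower station alone.  [the lower station: crate K3, crate K4, crate K6, crate M1, crate R2, crate R3, crate R6 | the upper station: crate M2]
3. Keeper goes to the upper station with crate R6.  [the lower station: crate K3, crate K4, crate K6, crate M1, crate R2, crate R3 | the upper station: crate M2, crate R6]
4. Keeper goes back to the lower station alone.  [the lower station: crate K3, crate K4, crate K6, crate M1, crate R2, crate R3 | the upper station: crate M2, crate R6]
5. Keeper goes to the upper station with crate K3.  [the lower station: crate K4, crate K6, crate M1, crate R2, crate R3 | the upper station: crate K3, crate M2, crate R6]
6. Keeper goes back to the lower station with crate M2.  [the lower station: crate K4, crate K6, crate M1, crate M2, crate R2, crate R3 | the upper station: crate K3, crate R6]
7. Keeper goes to the upper station with crate K4.  [the lower station: crate K6, crate M1, crate M2, crate R2, crate R3 | the upper station: crate K3, crate K4, crate R6]
8. Keeper goes back to the lower station alone.  [the lower station: crate K6, crate M1, crate M2, crate R2, crate R3 | the upper station: crate K3, crate K4, crate R6]
9. Keeper goes to the upper station with crate R3.  [the lower station: crate K6, crate M1, crate M2, crate R2 | the upper station: crate K3, crate K4, crate R3, crate R6]
10. Keeper goes back to the lower station alone.  [the lower station: crate K6, crate M1, crate M2, crate R2 | the upper station: crate K3, crate K4, crate R3, crate R6]
11. Keeper goes to the upper station with crate M1.  [the lower station: crate K6, crate M2, crate R2 | the upper station: crate K3, crate K4, crate M1, crate R3, crate R6]
12. Keeper goes back to the lower station alone.  [the lower station: crate K6, crate M2, crate R2 | the upper station: crate K3, crate K4, crate M1, crate R3, crate R6]
13. Keeper goes to the upper station with crate K6.  [the lower station: crate M2, crate R2 | the upper station: crate K3, crate K4, crate K6, crate M1, crate R3, crate R6]
14. Keeper goes back to the lower station alone.  [the lower station: crate M2, crate R2 | the upper station: crate K3, crate K4, crate K6, crate M1, crate R3, crate R6]
15. Keeper goes to the upper station with crate R2.  [the lower station: crate M2 | the upper station: crate K3, crate K4, crate K6, crate M1, crate R2, crate R3, crate R6]
16. Keeper goes back to the lower station alone.  [the lower station: crate M2 | the upper station: crate K3, crate K4, crate K6, crate M1, crate R2, crate R3, crate R6]
17. Keeper goes to the upper station with crate M2.  [the lower station: — | the upper station: crate K3, crate K4, crate K6, crate M1, crate M2, crate R2, crate R3, crate R6]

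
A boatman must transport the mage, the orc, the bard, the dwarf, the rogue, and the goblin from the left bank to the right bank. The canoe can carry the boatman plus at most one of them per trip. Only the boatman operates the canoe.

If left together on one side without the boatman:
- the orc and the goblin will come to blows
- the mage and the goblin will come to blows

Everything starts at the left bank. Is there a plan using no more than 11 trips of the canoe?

No

Counting alone: the boatman can take at most 1 across per trip to the right bank, so moving all 6 needs at least 6 loaded trips out, with a return between consecutive ones — at least 11 crossings.
The safety rule pushes this higher. Following every safe sequence of crossings, the most of the 6 that can be at the right bank as the canoe arrives there on crossing 11 is 5 — never all 6.
So the move cannot be finished within 11 crossings. (The shortest complete plan takes 13:)
1. Boatman goes to the right bank with the goblin.
2. Boatman goes back to the left bank alone.
3. Boatman goes to the right bank with the mage.
4. Boatman goes back to the left bank with the goblin.
5. Boatman goes to the right bank with the orc.
6. Boatman goes back to the left bank alone.
7. Boatman goes to the right bank with the bard.
8. Boatman goes back to the left bank alone.
9. Boatman goes to the right bank with the dwarf.
10. Boatman goes back to the left bank alone.
11. Boatman goes to the right bank with the rogue.
12. Boatman goes back to the left bank alone.
13. Boatman goes to the right bank with the goblin.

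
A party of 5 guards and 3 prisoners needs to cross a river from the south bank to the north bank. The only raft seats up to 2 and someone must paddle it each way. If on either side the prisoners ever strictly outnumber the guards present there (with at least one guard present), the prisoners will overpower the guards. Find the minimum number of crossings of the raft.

13

Counting alone: each trip to the north bank takes at most 2 across and each return brings at least 1 back, so after t trips out (and t−1 returns) at most 2t − (t−1) of the 8 are across; that first reaches 8 at t = 7, so at least 13 crossings are needed.
The plan below uses exactly 13 crossings, so it is optimal:
1. 2 prisoners → the north bank.  (the south bank: 5G 1P; the north bank: 0G 2P)
2. 1 prisoner ← the south bank.  (the south bank: 5G 2P; the north bank: 0G 1P)
3. 2 prisoners → the north bank.  (the south bank: 5G 0P; the north bank: 0G 3P)
4. 1 prisoner ← the south bank.  (the south bank: 5G 1P; the north bank: 0G 2P)
5. 2 guards → the north bank.  (the south bank: 3G 1P; the north bank: 2G 2P)
6. 1 prisoner ← the south bank.  (the south bank: 3G 2P; the north bank: 2G 1P)
7. 1 guard and 1 prisoner → the north bank.  (the south bank: 2G 1P; the north bank: 3G 2P)
8. 1 prisoner ← the south bank.  (the south bank: 2G 2P; the north bank: 3G 1P)
9. 2 prisoners → the north bank.  (the south bank: 2G 0P; the north bank: 3G 3P)
10. 1 prisoner ← the south bank.  (the south bank: 2G 1P; the north bank: 3G 2P)
11. 1 guard and 1 prisoner → the north bank.  (the south bank: 1G 0P; the north bank: 4G 3P)
12. 1 prisoner ← the south bank.  (the south bank: 1G 1P; the north bank: 4G 2P)
13. 1 guard and 1 prisoner → the north bank.  (the south bank: 0G 0P; the north bank: 5G 3P)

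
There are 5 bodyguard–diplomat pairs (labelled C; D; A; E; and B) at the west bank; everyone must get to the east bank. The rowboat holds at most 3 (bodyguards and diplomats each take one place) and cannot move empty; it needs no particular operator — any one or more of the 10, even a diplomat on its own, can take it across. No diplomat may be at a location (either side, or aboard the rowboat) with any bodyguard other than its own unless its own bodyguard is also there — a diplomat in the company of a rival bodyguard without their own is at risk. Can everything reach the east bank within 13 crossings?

Yes

Yes — this plan uses 11 crossings (≤ 13):
1. bodyguard C and diplomat C cross → the east bank.
2. bodyguard C crosses ← the west bank.
3. diplomat A, diplomat D, and diplomat E cross → the east bank.
4. diplomat C crosses ← the west bank.
5. bodyguard A, bodyguard D, and bodyguard E cross → the east bank.
6. bodyguard D and diplomat D cross ← the west bank.
7. bodyguard B, bodyguard C, and bodyguard D cross → the east bank.
8. diplomat A crosses ← the west bank.
9. diplomat C and diplomat D cross → the east bank.
10. diplomat C crosses ← the west bank.
11. diplomat A, diplomat B, and diplomat C cross → the east bank.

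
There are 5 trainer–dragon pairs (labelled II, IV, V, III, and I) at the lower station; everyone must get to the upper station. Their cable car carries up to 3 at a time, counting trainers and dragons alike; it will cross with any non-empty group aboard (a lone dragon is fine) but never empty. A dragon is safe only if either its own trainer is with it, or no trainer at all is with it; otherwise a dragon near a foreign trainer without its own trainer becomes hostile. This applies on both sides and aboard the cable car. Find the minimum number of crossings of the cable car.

11

Counting alone: each trip to the upper station takes at most 3 across and each return brings at least 1 back, so after t trips out (and t−1 returns) at most 3t − (t−1) of the 10 are across; that first reaches 10 at t = 5, so at least 9 crossings are needed.
The safety rule pushes this higher. Following every safe sequence of crossings, the most of the 10 that can be at the upper station as the cable car arrives there on crossing 9 is 9 — never all 10.
So no plan with fewer than 11 crossings exists, and this one achieves 11:
1. dragon II and trainer II cross → the upper station.
2. trainer II crosses ← the lower station.
3. dragon III, dragon IV, and dragon V cross → the upper station.
4. dragon II crosses ← the lower station.
5. trainer III, trainer IV, and trainer V cross → the upper station.
6. dragon IV and trainer IV cross ← the lower station.
7. trainer I, trainer II, and trainer IV cross → the upper station.
8. dragon V crosses ← the lower station.
9. dragon II and dragon IV cross → the upper station.
10. dragon II crosses ← the lower station.
11. dragon I, dragon II, and dragon V cross → the upper station.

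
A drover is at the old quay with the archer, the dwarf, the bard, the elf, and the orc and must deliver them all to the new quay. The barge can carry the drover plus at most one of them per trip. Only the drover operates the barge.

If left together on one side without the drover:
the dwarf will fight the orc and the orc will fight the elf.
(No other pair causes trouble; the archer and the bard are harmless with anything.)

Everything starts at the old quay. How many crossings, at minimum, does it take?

Counting alone: the drover can take at most 1 across per trip to the new quay, so moving all 5 needs at least 5 loaded trips out, with a return between consecutive ones — at least 9 crossings.
The safety rule pushes this higher. Following every safe sequence of crossings, the most of the 5 that can be at the new quay as the barge arrives there on crossing 9 is 4 — never all 5.
So no plan with fewer than 11 crossings exists, and this one achieves 11:
1. Drover goes to the new quay with the orc.
2. Drover goes back to the old quay alone.
3. Drover goes to the new quay with the archer.
4. Drover goes back to the old quay alone.
5. Drover goes to the new quay with the dwarf.
6. Drover goes back to the old quay with the orc.
7. Drover goes to the new quay with the elf.
8. Drover goes back to the old quay alone.
9. Drover goes to the new quay with the bard.
10. Drover goes back to the old quay alone.
11. Drover goes to the new quay with the orc.

11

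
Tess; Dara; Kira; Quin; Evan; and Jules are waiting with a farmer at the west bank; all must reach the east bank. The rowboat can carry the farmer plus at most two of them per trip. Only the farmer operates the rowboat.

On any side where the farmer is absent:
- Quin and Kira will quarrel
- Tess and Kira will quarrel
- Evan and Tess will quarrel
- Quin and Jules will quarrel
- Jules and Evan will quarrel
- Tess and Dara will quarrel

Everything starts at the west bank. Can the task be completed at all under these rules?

Whatever the first load, the items left behind include a forbidden pair without the farmer. No opening move is safe, so no plan exists.

No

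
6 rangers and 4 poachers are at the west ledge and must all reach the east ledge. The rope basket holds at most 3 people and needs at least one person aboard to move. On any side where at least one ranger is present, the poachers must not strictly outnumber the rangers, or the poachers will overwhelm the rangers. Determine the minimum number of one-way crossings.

Counting alone: each trip to the east ledge takes at most 3 across and each return brings at least 1 back, so after t trips out (and t−1 returns) at most 3t − (t−1) of the 10 are across; that first reaches 10 at t = 5, so at least 9 crossings are needed.
The plan below uses exactly 9 crossings, so it is optimal:
1. 2 poachers → the east ledge.  (the west ledge: 6R 2P; the east ledge: 0R 2P)
2. 1 poacher ← the west ledge.  (the west ledge: 6R 3P; the east ledge: 0R 1P)
3. 3 poachers → the east ledge.  (the west ledge: 6R 0P; the east ledge: 0R 4P)
4. 1 poacher ← the west ledge.  (the west ledge: 6R 1P; the east ledge: 0R 3P)
5. 3 rangers → the east ledge.  (the west ledge: 3R 1P; the east ledge: 3R 3P)
6. 1 poacher ← the west ledge.  (the west ledge: 3R 2P; the east ledge: 3R 2P)
7. 1 ranger and 2 poachers → the east ledge.  (the west ledge: 2R 0P; the east ledge: 4R 4P)
8. 1 poacher ← the west ledge.  (the west ledge: 2R 1P; the east ledge: 4R 3P)
9. 2 rangers and 1 poacher → the east ledge.  (the west ledge: 0R 0P; the east ledge: 6R 4P)

9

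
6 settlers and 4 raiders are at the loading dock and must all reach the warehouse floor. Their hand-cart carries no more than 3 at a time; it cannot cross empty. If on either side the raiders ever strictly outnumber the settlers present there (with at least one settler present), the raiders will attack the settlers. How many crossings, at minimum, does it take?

Counting alone: each trip to the warehouse floor takes at most 3 across and each return brings at least 1 back, so after t trips out (and t−1 returns) at most 3t − (t−1) of the 10 are across; that first reaches 10 at t = 5, so at least 9 crossings are needed.
The plan below uses exactly 9 crossings, so it is optimal:
1. 2 raiders → the warehouse floor.  (the loading dock: 6S 2R; the warehouse floor: 0S 2R)
2. 1 raider ← the loading dock.  (the loading dock: 6S 3R; the warehouse floor: 0S 1R)
3. 3 raiders → the warehouse floor.  (the loading dock: 6S 0R; the warehouse floor: 0S 4R)
4. 1 raider ← the loading dock.  (the loading dock: 6S 1R; the warehouse floor: 0S 3R)
5. 3 settlers → the warehouse floor.  (the loading dock: 3S 1R; the warehouse floor: 3S 3R)
6. 1 raider ← the loading dock.  (the loading dock: 3S 2R; the warehouse floor: 3S 2R)
7. 1 settler and 2 raiders → the warehouse floor.  (the loading dock: 2S 0R; the warehouse floor: 4S 4R)
8. 1 raider ← the loading dock.  (the loading dock: 2S 1R; the warehouse floor: 4S 3R)
9. 2 settlers and 1 raider → the warehouse floor.  (the loading dock: 0S 0R; the warehouse floor: 6S 4R)

9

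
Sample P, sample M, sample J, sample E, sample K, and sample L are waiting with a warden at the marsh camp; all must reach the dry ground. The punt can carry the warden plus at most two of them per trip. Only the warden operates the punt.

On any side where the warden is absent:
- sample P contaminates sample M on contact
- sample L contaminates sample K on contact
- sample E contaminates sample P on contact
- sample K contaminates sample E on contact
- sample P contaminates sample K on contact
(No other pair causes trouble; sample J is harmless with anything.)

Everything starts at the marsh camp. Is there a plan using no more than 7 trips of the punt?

No

Counting alone: the warden can take at most 2 across per trip to the dry ground, so moving all 6 needs at least 3 loaded trips out, with a return between consecutive ones — at least 5 crossings.
The safety rule pushes this higher. Following every safe sequence of crossings, the most of the 6 that can be at the dry ground as the punt arrives there on crossings 5, 7 is 4, 5 respectively — never all 6.
So the move cannot be finished within 7 crossings. (The shortest complete plan takes 9:)
1. Warden goes to the dry ground with sample K and sample P.
2. Warden goes back to the marsh camp with sample P.
3. Warden goes to the dry ground with sample M and sample P.
4. Warden goes back to the marsh camp with sample P.
5. Warden goes to the dry ground with sample J and sample P.
6. Warden goes back to the marsh camp with sample P.
7. Warden goes to the dry ground with sample E and sample L.
8. Warden goes back to the marsh camp with sample K.
9. Warden goes to the dry ground with sample K and sample P.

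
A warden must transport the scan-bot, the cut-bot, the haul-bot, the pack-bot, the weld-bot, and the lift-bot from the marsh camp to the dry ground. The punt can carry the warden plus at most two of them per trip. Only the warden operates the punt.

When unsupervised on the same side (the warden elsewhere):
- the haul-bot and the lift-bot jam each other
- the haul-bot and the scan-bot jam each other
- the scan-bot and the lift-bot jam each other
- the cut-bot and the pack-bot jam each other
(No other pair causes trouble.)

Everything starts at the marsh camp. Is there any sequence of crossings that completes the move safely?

No

Whatever the first load, the items left behind include a forbidden pair without the warden. No opening move is safe, so no plan exists.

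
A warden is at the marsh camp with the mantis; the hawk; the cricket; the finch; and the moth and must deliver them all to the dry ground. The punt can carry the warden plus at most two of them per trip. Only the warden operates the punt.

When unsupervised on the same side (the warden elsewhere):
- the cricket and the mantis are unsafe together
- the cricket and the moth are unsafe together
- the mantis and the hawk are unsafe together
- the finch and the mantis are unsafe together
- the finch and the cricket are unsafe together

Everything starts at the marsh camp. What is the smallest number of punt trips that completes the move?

Counting alone: the warden can take at most 2 across per trip to the dry ground, so moving all 5 needs at least 3 loaded trips out, with a return between consecutive ones — at least 5 crossings.
The safety rule pushes this higher. Following every safe sequence of crossings, the most of the 5 that can be at the dry ground as the punt arrives there on crossing 5 is 4 — never all 5.
So no plan with fewer than 7 crossings exists, and this one achieves 7:
1. Warden goes to the dry ground with the cricket and the mantis.  [the marsh camp: the finch, the hawk, the moth | the dry ground: the cricket, the mantis]
2. Warden goes back to the marsh camp with the mantis.  [the marsh camp: the finch, the hawk, the mantis, the moth | the dry ground: the cricket]
3. Warden goes to the dry ground with the hawk and the mantis.  [the marsh camp: the finch, the moth | the dry ground: the cricket, the hawk, the mantis]
4. Warden goes back to the marsh camp with the mantis.  [the marsh camp: the finch, the mantis, the moth | the dry ground: the cricket, the hawk]
5. Warden goes to the dry ground with the finch and the moth.  [the marsh camp: the mantis | the dry ground: the cricket, the finch, the hawk, the moth]
6. Warden goes back to the marsh camp with the cricket.  [the marsh camp: the cricket, the mantis | the dry ground: the finch, the hawk, the moth]
7. Warden goes to the dry ground with the cricket and the mantis.  [the marsh camp: — | the dry ground: the cricket, the finch, the hawk, the mantis, the moth]

7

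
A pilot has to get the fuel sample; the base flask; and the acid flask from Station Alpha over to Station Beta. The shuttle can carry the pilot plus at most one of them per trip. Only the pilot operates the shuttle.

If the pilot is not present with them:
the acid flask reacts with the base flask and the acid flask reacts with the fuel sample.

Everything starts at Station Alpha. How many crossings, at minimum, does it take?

7

Counting alone: the pilot can take at most 1 across per trip to Station Beta, so moving all 3 needs at least 3 loaded trips out, with a return between consecutive ones — at least 5 crossings.
The safety rule pushes this higher. Following every safe sequence of crossings, the most of the 3 that can be at Station Beta as the shuttle arrives there on crossing 5 is 2 — never all 3.
So no plan with fewer than 7 crossings exists, and this one achieves 7:
1. Pilot goes to Station Beta with the acid flask.
2. Pilot goes back to Station Alpha alone.
3. Pilot goes to Station Beta with the fuel sample.
4. Pilot goes back to Station Alpha with the acid flask.
5. Pilot goes to Station Beta with the base flask.
6. Pilot goes back to Station Alpha alone.
7. Pilot goes to Station Beta with the acid flask.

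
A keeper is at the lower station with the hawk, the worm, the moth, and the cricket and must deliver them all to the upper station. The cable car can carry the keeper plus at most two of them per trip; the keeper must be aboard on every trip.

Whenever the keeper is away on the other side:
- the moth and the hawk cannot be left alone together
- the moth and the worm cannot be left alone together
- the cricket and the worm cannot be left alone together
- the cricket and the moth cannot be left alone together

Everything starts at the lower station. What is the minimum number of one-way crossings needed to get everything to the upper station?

Counting alone: the keeper can take at most 2 across per trip to the upper station, so moving all 4 needs at least 2 loaded trips out, with a return between consecutive ones — at least 3 crossings.
The safety rule pushes this higher. Following every safe sequence of crossings, the most of the 4 that can be at the upper station as the cable car arrives there on crossing 3 is 3 — never all 4.
So no plan with fewer than 5 crossings exists, and this one achieves 5:
1. Keeper goes to the upper station with the moth and the worm.  [the lower station: the cricket, the hawk | the upper station: the moth, the worm]
2. Keeper goes back to the lower station with the worm.  [the lower station: the cricket, the hawk, the worm | the upper station: the moth]
3. Keeper goes to the upper station with the hawk and the worm.  [the lower station: the cricket | the upper station: the hawk, the moth, the worm]
4. Keeper goes back to the lower station with the moth.  [the lower station: the cricket, the moth | the upper station: the hawk, the worm]
5. Keeper goes to the upper station with the cricket and the moth.  [the lower station: — | the upper station: the cricket, the hawk, the moth, the worm]

5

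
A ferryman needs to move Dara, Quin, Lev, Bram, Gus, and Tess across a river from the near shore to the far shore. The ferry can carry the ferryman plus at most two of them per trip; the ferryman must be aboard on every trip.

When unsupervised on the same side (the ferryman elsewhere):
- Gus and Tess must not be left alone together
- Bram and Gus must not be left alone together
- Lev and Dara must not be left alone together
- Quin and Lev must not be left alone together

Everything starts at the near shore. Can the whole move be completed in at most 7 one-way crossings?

Yes

Yes — this plan uses 7 crossings (≤ 7):
1. Ferryman goes to the far shore with Gus and Lev.  [the near shore: Bram, Dara, Quin, Tess | the far shore: Gus, Lev]
2. Ferryman goes back to the near shore alone.  [the near shore: Bram, Dara, Quin, Tess | the far shore: Gus, Lev]
3. Ferryman goes to the far shore with Dara and Quin.  [the near shore: Bram, Tess | the far shore: Dara, Gus, Lev, Quin]
4. Ferryman goes back to the near shore with Lev.  [the near shore: Bram, Lev, Tess | the far shore: Dara, Gus, Quin]
5. Ferryman goes to the far shore with Bram and Tess.  [the near shore: Lev | the far shore: Bram, Dara, Gus, Quin, Tess]
6. Ferryman goes back to the near shore with Gus.  [the near shore: Gus, Lev | the far shore: Bram, Dara, Quin, Tess]
7. Ferryman goes to the far shore with Gus and Lev.  [the near shore: — | the far shore: Bram, Dara, Gus, Lev, Quin, Tess]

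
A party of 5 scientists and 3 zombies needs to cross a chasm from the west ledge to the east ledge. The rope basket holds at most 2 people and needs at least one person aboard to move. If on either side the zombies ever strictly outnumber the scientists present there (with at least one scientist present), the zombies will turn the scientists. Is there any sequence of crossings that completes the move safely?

1. 2 zombies → the east ledge.  (the west ledge: 5S 1Z; the east ledge: 0S 2Z)
2. 1 zombie ← the west ledge.  (the west ledge: 5S 2Z; the east ledge: 0S 1Z)
3. 2 zombies → the east ledge.  (the west ledge: 5S 0Z; the east ledge: 0S 3Z)
4. 1 zombie ← the west ledge.  (the west ledge: 5S 1Z; the east ledge: 0S 2Z)
5. 2 scientists → the east ledge.  (the west ledge: 3S 1Z; the east ledge: 2S 2Z)
6. 1 zombie ← the west ledge.  (the west ledge: 3S 2Z; the east ledge: 2S 1Z)
7. 1 scientist and 1 zombie → the east ledge.  (the west ledge: 2S 1Z; the east ledge: 3S 2Z)
8. 1 zombie ← the west ledge.  (the west ledge: 2S 2Z; the east ledge: 3S 1Z)
9. 2 zombies → the east ledge.  (the west ledge: 2S 0Z; the east ledge: 3S 3Z)
10. 1 zombie ← the west ledge.  (the west ledge: 2S 1Z; the east ledge: 3S 2Z)
11. 1 scientist and 1 zombie → the east ledge.  (the west ledge: 1S 0Z; the east ledge: 4S 3Z)
12. 1 zombie ← the west ledge.  (the west ledge: 1S 1Z; the east ledge: 4S 2Z)
13. 1 scientist and 1 zombie → the east ledge.  (the west ledge: 0S 0Z; the east ledge: 5S 3Z)

Yes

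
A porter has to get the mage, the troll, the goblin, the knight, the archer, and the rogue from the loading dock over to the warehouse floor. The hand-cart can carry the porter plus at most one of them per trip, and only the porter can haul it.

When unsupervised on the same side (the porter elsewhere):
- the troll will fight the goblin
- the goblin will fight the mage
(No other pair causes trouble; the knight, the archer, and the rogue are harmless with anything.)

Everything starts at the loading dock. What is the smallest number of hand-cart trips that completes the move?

13

Counting alone: the porter can take at most 1 across per trip to the warehouse floor, so moving all 6 needs at least 6 loaded trips out, with a return between consecutive ones — at least 11 crossings.
The safety rule pushes this higher. Following every safe sequence of crossings, the most of the 6 that can be at the warehouse floor as the hand-cart arrives there on crossing 11 is 5 — never all 6.
So no plan with fewer than 13 crossings exists, and this one achieves 13:
1. Porter goes to the warehouse floor with the goblin.  [the loading dock: the archer, the knight, the mage, the rogue, the troll | the warehouse floor: the goblin]
2. Porter goes back to the loading dock alone.  [the loading dock: the archer, the knight, the mage, the rogue, the troll | the warehouse floor: the goblin]
3. Porter goes to the warehouse floor with the mage.  [the loading dock: the archer, the knight, the rogue, the troll | the warehouse floor: the goblin, the mage]
4. Porter goes back to the loading dock with the goblin.  [the loading dock: the archer, the goblin, the knight, the rogue, the troll | the warehouse floor: the mage]
5. Porter goes to the warehouse floor with the troll.  [the loading dock: the archer, the goblin, the knight, the rogue | the warehouse floor: the mage, the troll]
6. Porter goes back to the loading dock alone.  [the loading dock: the archer, the goblin, the knight, the rogue | the warehouse floor: the mage, the troll]
7. Porter goes to the warehouse floor with the knight.  [the loading dock: the archer, the goblin, the rogue | the warehouse floor: the knight, the mage, the troll]
8. Porter goes back to the loading dock alone.  [the loading dock: the archer, the goblin, the rogue | the warehouse floor: the knight, the mage, the troll]
9. Porter goes to the warehouse floor with the archer.  [the loading dock: the goblin, the rogue | the warehouse floor: the archer, the knight, the mage, the troll]
10. Porter goes back to the loading dock alone.  [the loading dock: the goblin, the rogue | the warehouse floor: the archer, the knight, the mage, the troll]
11. Porter goes to the warehouse floor with the rogue.  [the loading dock: the goblin | the warehouse floor: the archer, the knight, the mage, the rogue, the troll]
12. Porter goes back to the loading dock alone.  [the loading dock: the goblin | the warehouse floor: the archer, the knight, the mage, the rogue, the troll]
13. Porter goes to the warehouse floor with the goblin.  [the loading dock: — | the warehouse floor: the archer, the goblin, the knight, the mage, the rogue, the troll]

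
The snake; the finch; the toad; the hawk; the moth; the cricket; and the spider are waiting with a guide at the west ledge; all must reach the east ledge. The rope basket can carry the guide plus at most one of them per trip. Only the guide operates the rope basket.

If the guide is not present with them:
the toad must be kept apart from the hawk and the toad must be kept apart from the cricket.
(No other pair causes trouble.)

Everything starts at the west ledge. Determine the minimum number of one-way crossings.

Counting alone: the guide can take at most 1 across per trip to the east ledge, so moving all 7 needs at least 7 loaded trips out, with a return between consecutive ones — at least 13 crossings.
The safety rule pushes this higher. Following every safe sequence of crossings, the most of the 7 that can be at the east ledge as the rope basket arrives there on crossing 13 is 6 — never all 7.
So no plan with fewer than 15 crossings exists, and this one achieves 15:
1. Guide goes to the east ledge with the toad.  [the west ledge: the cricket, the finch, the hawk, the moth, the snake, the spider | the east ledge: the toad]
2. Guide goes back to the west ledge alone.  [the west ledge: the cricket, the finch, the hawk, the moth, the snake, the spider | the east ledge: the toad]
3. Guide goes to the east ledge with the snake.  [the west ledge: the cricket, the finch, the hawk, the moth, the spider | the east ledge: the snake, the toad]
4. Guide goes back to the west ledge alone.  [the west ledge: the cricket, the finch, the hawk, the moth, the spider | the east ledge: the snake, the toad]
5. Guide goes to the east ledge with the finch.  [the west ledge: the cricket, the hawk, the moth, the spider | the east ledge: the finch, the snake, the toad]
6. Guide goes back to the west ledge alone.  [the west ledge: the cricket, the hawk, the moth, the spider | the east ledge: the finch, the snake, the toad]
7. Guide goes to the east ledge with the hawk.  [the west ledge: the cricket, the moth, the spider | the east ledge: the finch, the hawk, the snake, the toad]
8. Guide goes back to the west ledge with the toad.  [the west ledge: the cricket, the moth, the spider, the toad | the east ledge: the finch, the hawk, the snake]
9. Guide goes to the east ledge with the cricket.  [the west ledge: the moth, the spider, the toad | the east ledge: the cricket, the finch, the hawk, the snake]
10. Guide goes back to the west ledge alone.  [the west ledge: the moth, the spider, the toad | the east ledge: the cricket, the finch, the hawk, the snake]
11. Guide goes to the east ledge with the moth.  [the west ledge: the spider, the toad | the east ledge: the cricket, the finch, the hawk, the moth, the snake]
12. Guide goes back to the west ledge alone.  [the west ledge: the spider, the toad | the east ledge: the cricket, the finch, the hawk, the moth, the snake]
13. Guide goes to the east ledge with the spider.  [the west ledge: the toad | the east ledge: the cricket, the finch, the hawk, the moth, the snake, the spider]
14. Guide goes back to the west ledge alone.  [the west ledge: the toad | the east ledge: the cricket, the finch, the hawk, the moth, the snake, the spider]
15. Guide goes to the east ledge with the toad.  [the west ledge: — | the east ledge: the cricket, the finch, the hawk, the moth, the snake, the spider, the toad]

15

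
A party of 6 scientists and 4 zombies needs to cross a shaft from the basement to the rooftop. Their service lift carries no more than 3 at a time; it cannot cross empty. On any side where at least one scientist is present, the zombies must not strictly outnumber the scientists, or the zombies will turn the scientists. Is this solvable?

1. 2 zombies → the rooftop.  (the basement: 6S 2Z; the rooftop: 0S 2Z)
2. 1 zombie ← the basement.  (the basement: 6S 3Z; the rooftop: 0S 1Z)
3. 3 zombies → the rooftop.  (the basement: 6S 0Z; the rooftop: 0S 4Z)
4. 1 zombie ← the basement.  (the basement: 6S 1Z; the rooftop: 0S 3Z)
5. 3 scientists → the rooftop.  (the basement: 3S 1Z; the rooftop: 3S 3Z)
6. 1 zombie ← the basement.  (the basement: 3S 2Z; the rooftop: 3S 2Z)
7. 1 scientist and 2 zombies → the rooftop.  (the basement: 2S 0Z; the rooftop: 4S 4Z)
8. 1 zombie ← the basement.  (the basement: 2S 1Z; the rooftop: 4S 3Z)
9. 2 scientists and 1 zombie → the rooftop.  (the basement: 0S 0Z; the rooftop: 6S 4Z)

Yes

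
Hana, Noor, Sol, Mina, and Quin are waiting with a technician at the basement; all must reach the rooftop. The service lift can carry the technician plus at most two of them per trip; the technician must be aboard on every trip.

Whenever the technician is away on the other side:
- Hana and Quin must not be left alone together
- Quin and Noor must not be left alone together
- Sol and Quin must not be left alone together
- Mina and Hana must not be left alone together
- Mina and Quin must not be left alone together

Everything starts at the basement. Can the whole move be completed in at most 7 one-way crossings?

Yes

Yes — this plan uses 7 crossings (≤ 7):
1. Technician goes to the rooftop with Hana and Quin.
2. Technician goes back to the basement with Hana.
3. Technician goes to the rooftop with Hana and Noor.
4. Technician goes back to the basement with Quin.
5. Technician goes to the rooftop with Mina and Sol.
6. Technician goes back to the basement with Hana.
7. Technician goes to the rooftop with Hana and Quin.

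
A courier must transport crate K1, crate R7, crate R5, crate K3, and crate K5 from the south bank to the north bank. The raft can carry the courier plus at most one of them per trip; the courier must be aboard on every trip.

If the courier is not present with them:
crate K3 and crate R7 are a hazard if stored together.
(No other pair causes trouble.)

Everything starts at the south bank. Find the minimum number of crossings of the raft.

9

Counting alone: the courier can take at most 1 across per trip to the north bank, so moving all 5 needs at least 5 loaded trips out, with a return between consecutive ones — at least 9 crossings.
The plan below uses exactly 9 crossings, so it is optimal:
1. Courier goes to the north bank with crate R7.
2. Courier goes back to the south bank alone.
3. Courier goes to the north bank with crate K1.
4. Courier goes back to the south bank alone.
5. Courier goes to the north bank with crate R5.
6. Courier goes back to the south bank alone.
7. Courier goes to the north bank with crate K5.
8. Courier goes back to the south bank alone.
9. Courier goes to the north bank with crate K3.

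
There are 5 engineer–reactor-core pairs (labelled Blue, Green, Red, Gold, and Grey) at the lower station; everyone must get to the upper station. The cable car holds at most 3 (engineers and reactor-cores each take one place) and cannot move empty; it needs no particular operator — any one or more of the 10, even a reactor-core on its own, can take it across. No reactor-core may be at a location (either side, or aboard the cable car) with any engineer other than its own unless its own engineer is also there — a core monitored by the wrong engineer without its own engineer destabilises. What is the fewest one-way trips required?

11

Counting alone: each trip to the upper station takes at most 3 across and each return brings at least 1 back, so after t trips out (and t−1 returns) at most 3t − (t−1) of the 10 are across; that first reaches 10 at t = 5, so at least 9 crossings are needed.
The safety rule pushes this higher. Following every safe sequence of crossings, the most of the 10 that can be at the upper station as the cable car arrives there on crossing 9 is 9 — never all 10.
So no plan with fewer than 11 crossings exists, and this one achieves 11:
1. engineer Blue and reactor-core Blue cross → the upper station.
2. engineer Blue crosses ← the lower station.
3. reactor-core Gold, reactor-core Green, and reactor-core Red cross → the upper station.
4. reactor-core Blue crosses ← the lower station.
5. engineer Gold, engineer Green, and engineer Red cross → the upper station.
6. engineer Green and reactor-core Green cross ← the lower station.
7. engineer Blue, engineer Green, and engineer Grey cross → the upper station.
8. reactor-core Red crosses ← the lower station.
9. reactor-core Blue and reactor-core Green cross → the upper station.
10. reactor-core Blue crosses ← the lower station.
11. reactor-core Blue, reactor-core Grey, and reactor-core Red cross → the upper station.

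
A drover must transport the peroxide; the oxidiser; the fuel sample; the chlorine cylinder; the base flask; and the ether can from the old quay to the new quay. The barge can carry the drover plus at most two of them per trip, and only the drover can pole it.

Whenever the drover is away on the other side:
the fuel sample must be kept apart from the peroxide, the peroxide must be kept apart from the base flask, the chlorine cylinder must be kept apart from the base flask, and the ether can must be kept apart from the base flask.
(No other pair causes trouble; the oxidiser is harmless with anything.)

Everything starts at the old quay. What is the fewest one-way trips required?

Counting alone: the drover can take at most 2 across per trip to the new quay, so moving all 6 needs at least 3 loaded trips out, with a return between consecutive ones — at least 5 crossings.
The safety rule pushes this higher. Following every safe sequence of crossings, the most of the 6 that can be at the new quay as the barge arrives there on crossing 5 is 5 — never all 6.
So no plan with fewer than 7 crossings exists, and this one achieves 7:
1. Drover goes to the new quay with the base flask and the peroxide.
2. Drover goes back to the old quay with the peroxide.
3. Drover goes to the new quay with the oxidiser and the peroxide.
4. Drover goes back to the old quay with the base flask.
5. Drover goes to the new quay with the chlorine cylinder and the ether can.
6. Drover goes back to the old quay alone.
7. Drover goes to the new quay with the base flask and the fuel sample.

7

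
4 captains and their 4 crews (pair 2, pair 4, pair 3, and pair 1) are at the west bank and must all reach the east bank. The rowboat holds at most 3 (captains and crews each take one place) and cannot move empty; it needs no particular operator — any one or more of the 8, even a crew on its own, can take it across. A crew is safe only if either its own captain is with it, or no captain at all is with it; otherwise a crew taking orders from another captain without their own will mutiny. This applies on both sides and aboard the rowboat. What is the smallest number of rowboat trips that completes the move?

9

Counting alone: each trip to the east bank takes at most 3 across and each return brings at least 1 back, so after t trips out (and t−1 returns) at most 3t − (t−1) of the 8 are across; that first reaches 8 at t = 4, so at least 7 crossings are needed.
The safety rule pushes this higher. Following every safe sequence of crossings, the most of the 8 that can be at the east bank as the rowboat arrives there on crossing 7 is 7 — never all 8.
So no plan with fewer than 9 crossings exists, and this one achieves 9:
1. captain 2 and crew 2 cross → the east bank.
2. captain 2 crosses ← the west bank.
3. captain 2, captain 4, and crew 4 cross → the east bank.
4. captain 2 and crew 2 cross ← the west bank.
5. captain 1, captain 2, and captain 3 cross → the east bank.
6. crew 4 crosses ← the west bank.
7. crew 2 and crew 4 cross → the east bank.
8. crew 2 crosses ← the west bank.
9. crew 1, crew 2, and crew 3 cross → the east bank.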